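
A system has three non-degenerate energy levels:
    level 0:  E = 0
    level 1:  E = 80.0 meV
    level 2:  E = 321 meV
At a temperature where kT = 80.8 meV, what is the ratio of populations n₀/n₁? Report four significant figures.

2.692

n₀/n₁ = exp[−(E₀−E₁)/kT] = exp(−(-80.0 meV)/(80.8 meV)) = exp(0.990099) = 2.692.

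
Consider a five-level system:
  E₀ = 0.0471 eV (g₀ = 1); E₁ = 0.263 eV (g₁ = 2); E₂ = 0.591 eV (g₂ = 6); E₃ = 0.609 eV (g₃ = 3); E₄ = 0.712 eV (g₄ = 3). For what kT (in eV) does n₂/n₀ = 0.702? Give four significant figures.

0.2535 eV

n₂/n₀ = (g₂/g₀) exp[−(E₂−E₀)/kT] = 0.702.
⇒ (E₂−E₀)/kT = ln((6/1)/0.702) = ln(8.54701) = 2.14558.
kT = 0.5439 eV / 2.14558 = 0.2535 eV.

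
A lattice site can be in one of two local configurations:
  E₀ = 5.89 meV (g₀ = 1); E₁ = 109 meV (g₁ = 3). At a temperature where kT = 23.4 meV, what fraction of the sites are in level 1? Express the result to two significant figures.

Eᵢ/kT = 0.2517, 4.658.
Z = Σ gᵢe^(−Eᵢ/kT) = 1·e^(−0.2517) + 3·e^(−4.658) = 0.7775 + 0.02846 = 0.8060.
P₁ = g₁ e^(−E₁/kT) / Z = 0.02846/0.8060 = 0.035.

0.035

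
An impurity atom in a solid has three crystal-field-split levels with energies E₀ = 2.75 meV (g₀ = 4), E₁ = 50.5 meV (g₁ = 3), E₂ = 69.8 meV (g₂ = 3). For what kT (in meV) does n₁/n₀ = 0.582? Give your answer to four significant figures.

188.3 meV

n₁/n₀ = (g₁/g₀) exp[−(E₁−E₀)/kT] = 0.582.
⇒ (E₁−E₀)/kT = ln((3/4)/0.582) = ln(1.28866) = 0.253603.
kT = 47.75 meV / 0.253603 = 188.3 meV.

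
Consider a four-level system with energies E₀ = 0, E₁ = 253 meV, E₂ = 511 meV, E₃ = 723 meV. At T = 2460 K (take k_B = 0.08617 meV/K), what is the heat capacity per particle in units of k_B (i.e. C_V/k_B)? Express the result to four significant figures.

k_BT = 0.08617 × 2460 K = 211.978 meV.
Eᵢ/kT = 0, 1.19352, 2.41063, 3.41073.
Z = Σ e^(−Eᵢ/kT) = e^(−0) + e^(−1.19352) + e^(−2.41063) + e^(−3.41073) = 1.00000 + 0.303152 + 0.0897587 + 0.0330171 = 1.42593.
⟨E⟩ = 102.695 meV, ⟨E²⟩ = 42148.9 meV².
C_V/k_B = (⟨E²⟩ − ⟨E⟩²)/(kT)² = (42148.9 − 10546.3)/44934.7 = 0.7033.

0.7033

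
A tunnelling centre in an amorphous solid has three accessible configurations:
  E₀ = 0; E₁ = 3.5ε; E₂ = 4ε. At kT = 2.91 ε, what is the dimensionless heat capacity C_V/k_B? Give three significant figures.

0.379

Eᵢ/kT = 0, 1.2027, 1.3746.
Z = Σ e^(−Eᵢ/kT) = e^(−0) + e^(−1.2027) + e^(−1.3746) = 1.0000 + 0.30038 + 0.25294 = 1.5533.
⟨E⟩ = 1.3282 ε, ⟨E²⟩ = 4.9744 ε².
C_V/k_B = (⟨E²⟩ − ⟨E⟩²)/(kT)² = (4.9744 − 1.7641)/8.4681 = 0.379.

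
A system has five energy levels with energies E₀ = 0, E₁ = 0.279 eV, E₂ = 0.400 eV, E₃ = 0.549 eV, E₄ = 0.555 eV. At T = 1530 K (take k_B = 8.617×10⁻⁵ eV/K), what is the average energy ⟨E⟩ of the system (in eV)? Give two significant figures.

0.058 eV

k_BT = 8.617×10⁻⁵ × 1530 K = 0.1318 eV.
Eᵢ/kT = 0, 2.117, 3.035, 4.165, 4.211.
Z = Σ e^(−Eᵢ/kT) = e^(−0) + e^(−2.117) + e^(−3.035) + e^(−4.165) + e^(−4.211) = 1.000 + 0.1204 + 0.04807 + 0.01553 + 0.01483 = 1.199.
⟨E⟩ = Σ Eᵢ e^(−Eᵢ/kT) / Z = (0·1.000 + 0.279·0.1204 + 0.400·0.04807 + 0.549·0.01553 + 0.555·0.01483) / 1.199 = 0.058 eV.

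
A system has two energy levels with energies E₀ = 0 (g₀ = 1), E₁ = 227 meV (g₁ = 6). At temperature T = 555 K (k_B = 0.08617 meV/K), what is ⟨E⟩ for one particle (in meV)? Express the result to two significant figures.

k_BT = 0.08617 × 555 K = 47.82 meV.
Eᵢ/kT = 0, 4.747.
Z = Σ gᵢe^(−Eᵢ/kT) = 1·e^(−0) + 6·e^(−4.747) = 1.000 + 0.05207 = 1.052.
⟨E⟩ = Σ Eᵢ gᵢe^(−Eᵢ/kT) / Z = (0·1.000 + 227·0.05207) / 1.052 = 11 meV.

11 meV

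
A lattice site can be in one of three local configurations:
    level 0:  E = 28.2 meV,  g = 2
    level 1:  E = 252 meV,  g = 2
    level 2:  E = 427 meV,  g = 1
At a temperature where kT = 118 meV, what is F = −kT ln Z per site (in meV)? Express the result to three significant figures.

Eᵢ/kT = 0.23898, 2.1356, 3.6186.
Z = Σ gᵢe^(−Eᵢ/kT) = 2·e^(−0.23898) + 2·e^(−2.1356) + 1·e^(−3.6186) = 1.5749 + 0.23635 + 0.026820 = 1.8381.
F = −kT ln Z = −118 × ln(1.8381) = −118 × 0.60873 = -71.8 meV.

-71.8 meV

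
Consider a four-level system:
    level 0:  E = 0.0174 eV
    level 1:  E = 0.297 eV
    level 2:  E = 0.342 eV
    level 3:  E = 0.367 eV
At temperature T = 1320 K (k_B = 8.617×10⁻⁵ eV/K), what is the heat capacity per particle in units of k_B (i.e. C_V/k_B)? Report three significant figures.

k_BT = 8.617×10⁻⁵ × 1320 K = 0.11374 eV.
Eᵢ/kT = 0.15298, 2.6112, 3.0069, 3.2267.
Z = Σ e^(−Eᵢ/kT) = e^(−0.15298) + e^(−2.6112) + e^(−3.0069) + e^(−3.2267) = 0.85815 + 0.073446 + 0.049445 + 0.039688 = 1.0207.
⟨E⟩ = 0.066837 eV, ⟨E²⟩ = 0.017505 eV².
C_V/k_B = (⟨E²⟩ − ⟨E⟩²)/(kT)² = (0.017505 − 0.0044672)/0.012937 = 1.01.

1.01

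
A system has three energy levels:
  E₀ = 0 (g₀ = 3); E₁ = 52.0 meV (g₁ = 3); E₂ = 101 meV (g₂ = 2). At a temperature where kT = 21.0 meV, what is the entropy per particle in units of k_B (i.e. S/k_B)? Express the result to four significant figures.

Eᵢ/kT = 0, 2.47619, 4.80952.
Z = Σ gᵢe^(−Eᵢ/kT) = 3·e^(−0) + 3·e^(−2.47619) + 2·e^(−4.80952) = 3.00000 + 0.252189 + 0.0163035 = 3.26849.
⟨E⟩ = Σ EᵢPᵢ = 4.51599 meV.
S/k_B = ln Z + ⟨E⟩/kT = ln(3.26849) + 4.51599/21.0 = 1.18433 + 0.215047 = 1.399.

1.399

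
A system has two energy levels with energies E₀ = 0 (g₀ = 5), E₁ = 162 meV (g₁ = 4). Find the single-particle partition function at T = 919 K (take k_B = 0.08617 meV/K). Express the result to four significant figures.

k_BT = 0.08617 × 919 K = 79.1902 meV.
Eᵢ/kT = 0, 2.04571.
Z = Σ gᵢe^(−Eᵢ/kT) = 5·e^(−0) + 4·e^(−2.04571) = 5.00000 + 0.517153 = 5.51715.

Z = 5.517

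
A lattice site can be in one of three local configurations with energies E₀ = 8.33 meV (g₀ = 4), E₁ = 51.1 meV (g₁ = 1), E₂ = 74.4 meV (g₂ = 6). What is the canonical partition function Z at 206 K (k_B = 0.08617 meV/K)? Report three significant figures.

Z = 2.65

k_BT = 0.08617 × 206 K = 17.751 meV.
Eᵢ/kT = 0.46927, 2.8787, 4.1913.
Z = Σ gᵢe^(−Eᵢ/kT) = 4·e^(−0.46927) + 1·e^(−2.8787) + 6·e^(−4.1913) = 2.5018 + 0.056208 + 0.090760 = 2.6488.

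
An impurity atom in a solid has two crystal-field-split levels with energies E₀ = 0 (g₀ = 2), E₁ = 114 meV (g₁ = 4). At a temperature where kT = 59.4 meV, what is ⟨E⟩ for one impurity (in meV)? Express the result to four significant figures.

25.86 meV

Eᵢ/kT = 0, 1.91919.
Z = Σ gᵢe^(−Eᵢ/kT) = 2·e^(−0) + 4·e^(−1.91919) = 2.00000 + 0.586903 = 2.58690.
⟨E⟩ = Σ Eᵢ gᵢe^(−Eᵢ/kT) / Z = (0·2.00000 + 114·0.586903) / 2.58690 = 25.86 meV.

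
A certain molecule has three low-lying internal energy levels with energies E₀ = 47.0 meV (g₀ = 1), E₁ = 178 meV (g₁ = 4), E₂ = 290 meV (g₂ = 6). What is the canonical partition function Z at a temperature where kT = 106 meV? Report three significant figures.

Eᵢ/kT = 0.44340, 1.6792, 2.7358.
Z = Σ gᵢe^(−Eᵢ/kT) = 1·e^(−0.44340) + 4·e^(−1.6792) + 6·e^(−2.7358) = 0.64185 + 0.74609 + 0.38905 = 1.7770.

Z = 1.78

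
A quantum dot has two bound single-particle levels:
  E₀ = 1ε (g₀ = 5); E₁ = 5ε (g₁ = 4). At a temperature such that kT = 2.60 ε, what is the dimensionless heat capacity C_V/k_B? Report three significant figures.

0.296

Eᵢ/kT = 0.38462, 1.9231.
Z = Σ gᵢe^(−Eᵢ/kT) = 5·e^(−0.38462) + 4·e^(−1.9231) = 3.4035 + 0.58461 = 3.9881.
⟨E⟩ = 1.5864 ε, ⟨E²⟩ = 4.5181 ε².
C_V/k_B = (⟨E²⟩ − ⟨E⟩²)/(kT)² = (4.5181 − 2.5167)/6.7600 = 0.296.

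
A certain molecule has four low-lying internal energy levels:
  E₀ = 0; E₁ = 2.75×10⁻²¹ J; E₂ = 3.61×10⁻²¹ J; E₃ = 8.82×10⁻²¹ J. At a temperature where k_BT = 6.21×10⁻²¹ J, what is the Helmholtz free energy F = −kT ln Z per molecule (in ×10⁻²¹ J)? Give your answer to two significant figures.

-5.5 ×10⁻²¹ J

Eᵢ/kT = 0, 0.4428, 0.5813, 1.420.
Z = Σ e^(−Eᵢ/kT) = e^(−0) + e^(−0.4428) + e^(−0.5813) + e^(−1.420) = 1.000 + 0.6422 + 0.5592 + 0.2417 = 2.443.
F = −kT ln Z = −6.21 × ln(2.443) = −6.21 × 0.8932 = -5.5 ×10⁻²¹ J.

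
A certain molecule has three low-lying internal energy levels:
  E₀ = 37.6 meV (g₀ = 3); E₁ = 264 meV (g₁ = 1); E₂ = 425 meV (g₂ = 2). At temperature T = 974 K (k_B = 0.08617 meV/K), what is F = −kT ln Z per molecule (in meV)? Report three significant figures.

k_BT = 0.08617 × 974 K = 83.930 meV.
Eᵢ/kT = 0.44799, 3.1455, 5.0637.
Z = Σ gᵢe^(−Eᵢ/kT) = 3·e^(−0.44799) + 1·e^(−3.1455) + 2·e^(−5.0637) = 1.9167 + 0.043045 + 0.012644 = 1.9724.
F = −kT ln Z = −83.930 × ln(1.9724) = −83.930 × 0.67925 = -57.0 meV.

-57.0 meV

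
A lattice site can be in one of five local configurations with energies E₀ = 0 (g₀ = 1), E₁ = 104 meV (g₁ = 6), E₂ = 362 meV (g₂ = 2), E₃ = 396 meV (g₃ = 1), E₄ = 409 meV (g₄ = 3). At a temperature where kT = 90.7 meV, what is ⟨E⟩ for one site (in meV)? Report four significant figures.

77.00 meV

Eᵢ/kT = 0, 1.14664, 3.99118, 4.36604, 4.50937.
Z = Σ gᵢe^(−Eᵢ/kT) = 1·e^(−0) + 6·e^(−1.14664) + 2·e^(−3.99118) + 1·e^(−4.36604) + 3·e^(−4.50937) = 1.00000 + 1.90621 + 0.0369558 + 0.0127014 + 0.0330162 = 2.98888.
⟨E⟩ = Σ Eᵢ gᵢe^(−Eᵢ/kT) / Z = (0·1.00000 + 104·1.90621 + 362·0.0369558 + 396·0.0127014 + 409·0.0330162) / 2.98888 = 77.00 meV.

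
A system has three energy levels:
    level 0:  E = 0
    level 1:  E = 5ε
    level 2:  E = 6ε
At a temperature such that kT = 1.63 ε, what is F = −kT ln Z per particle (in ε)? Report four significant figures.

-0.1129 ε

Eᵢ/kT = 0, 3.06748, 3.68098.
Z = Σ e^(−Eᵢ/kT) = e^(−0) + e^(−3.06748) + e^(−3.68098) = 1.00000 + 0.0465383 + 0.0251983 = 1.07174.
F = −kT ln Z = −1.63 × ln(1.07174) = −1.63 × 0.0692835 = -0.1129 ε.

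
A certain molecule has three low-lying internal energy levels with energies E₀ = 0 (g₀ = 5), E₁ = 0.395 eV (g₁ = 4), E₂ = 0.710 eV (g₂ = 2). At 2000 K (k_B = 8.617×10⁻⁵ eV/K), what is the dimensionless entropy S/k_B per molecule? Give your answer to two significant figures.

1.9

k_BT = 8.617×10⁻⁵ × 2000 K = 0.1723 eV.
Eᵢ/kT = 0, 2.293, 4.121.
Z = Σ gᵢe^(−Eᵢ/kT) = 5·e^(−0) + 4·e^(−2.293) + 2·e^(−4.121) = 5.000 + 0.4039 + 0.03246 = 5.436.
⟨E⟩ = Σ EᵢPᵢ = 0.03359 eV.
S/k_B = ln Z + ⟨E⟩/kT = ln(5.436) + 0.03359/0.1723 = 1.693 + 0.1950 = 1.9.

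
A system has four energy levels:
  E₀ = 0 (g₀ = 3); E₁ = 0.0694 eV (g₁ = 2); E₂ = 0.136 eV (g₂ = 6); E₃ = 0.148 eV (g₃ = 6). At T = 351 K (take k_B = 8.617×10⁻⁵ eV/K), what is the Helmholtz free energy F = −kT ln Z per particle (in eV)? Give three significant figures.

k_BT = 8.617×10⁻⁵ × 351 K = 0.030246 eV.
Eᵢ/kT = 0, 2.2945, 4.4965, 4.8932.
Z = Σ gᵢe^(−Eᵢ/kT) = 3·e^(−0) + 2·e^(−2.2945) + 6·e^(−4.4965) + 6·e^(−4.8932) = 3.0000 + 0.20162 + 0.066888 + 0.044984 = 3.3135.
F = −kT ln Z = −0.030246 × ln(3.3135) = −0.030246 × 1.1980 = -0.0362 eV.

-0.0362 eV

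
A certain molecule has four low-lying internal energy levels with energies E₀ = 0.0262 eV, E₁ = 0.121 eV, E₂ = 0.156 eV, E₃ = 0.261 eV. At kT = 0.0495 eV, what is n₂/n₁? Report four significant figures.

0.4931

n₂/n₁ = exp[−(E₂−E₁)/kT] = exp(−(0.035 eV)/(0.0495 eV)) = exp(-0.707071) = 0.4931.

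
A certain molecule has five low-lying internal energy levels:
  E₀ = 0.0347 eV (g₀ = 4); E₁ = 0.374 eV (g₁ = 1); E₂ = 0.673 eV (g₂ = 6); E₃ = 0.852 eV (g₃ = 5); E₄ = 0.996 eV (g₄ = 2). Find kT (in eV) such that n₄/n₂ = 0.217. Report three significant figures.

n₄/n₂ = (g₄/g₂) exp[−(E₄−E₂)/kT] = 0.217.
⇒ (E₄−E₂)/kT = ln((2/6)/0.217) = ln(1.5361) = 0.42925.
kT = 0.323 eV / 0.42925 = 0.752 eV.

0.752 eV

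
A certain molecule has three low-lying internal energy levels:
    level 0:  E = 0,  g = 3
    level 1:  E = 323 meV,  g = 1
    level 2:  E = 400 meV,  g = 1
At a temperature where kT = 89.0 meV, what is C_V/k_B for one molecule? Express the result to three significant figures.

0.187

Eᵢ/kT = 0, 3.6292, 4.4944.
Z = Σ gᵢe^(−Eᵢ/kT) = 3·e^(−0) + 1·e^(−3.6292) + 1·e^(−4.4944) = 3.0000 + 0.026537 + 0.011171 = 3.0377.
⟨E⟩ = 4.2927 meV, ⟨E²⟩ = 1499.8 meV².
C_V/k_B = (⟨E²⟩ − ⟨E⟩²)/(kT)² = (1499.8 − 18.427)/7921.0 = 0.187.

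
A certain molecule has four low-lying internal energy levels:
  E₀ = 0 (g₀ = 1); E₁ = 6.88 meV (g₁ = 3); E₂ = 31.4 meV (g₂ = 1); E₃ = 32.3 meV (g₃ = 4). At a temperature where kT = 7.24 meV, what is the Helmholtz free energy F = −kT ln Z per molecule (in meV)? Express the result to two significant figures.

Eᵢ/kT = 0, 0.9503, 4.337, 4.461.
Z = Σ gᵢe^(−Eᵢ/kT) = 1·e^(−0) + 3·e^(−0.9503) + 1·e^(−4.337) + 4·e^(−4.461) = 1.000 + 1.160 + 0.01308 + 0.04620 = 2.219.
F = −kT ln Z = −7.24 × ln(2.219) = −7.24 × 0.7971 = -5.8 meV.

-5.8 meV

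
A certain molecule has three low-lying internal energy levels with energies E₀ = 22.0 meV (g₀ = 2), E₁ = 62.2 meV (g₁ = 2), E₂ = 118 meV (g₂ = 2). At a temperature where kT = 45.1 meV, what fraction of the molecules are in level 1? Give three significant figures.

Eᵢ/kT = 0.48780, 1.3792, 2.6164.
Z = Σ gᵢe^(−Eᵢ/kT) = 2·e^(−0.48780) + 2·e^(−1.3792) + 2·e^(−2.6164) = 1.2280 + 0.50356 + 0.14613 = 1.8777.
P₁ = g₁ e^(−E₁/kT) / Z = 0.50356/1.8777 = 0.268.

0.268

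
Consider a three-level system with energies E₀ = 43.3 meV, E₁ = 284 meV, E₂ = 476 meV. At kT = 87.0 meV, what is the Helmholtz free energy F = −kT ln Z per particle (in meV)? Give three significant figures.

Eᵢ/kT = 0.49770, 3.2644, 5.4713.
Z = Σ e^(−Eᵢ/kT) = e^(−0.49770) + e^(−3.2644) + e^(−5.4713) = 0.60793 + 0.038220 + 0.0042058 = 0.65036.
F = −kT ln Z = −87.0 × ln(0.65036) = −87.0 × -0.43023 = 37.4 meV.

37.4 meV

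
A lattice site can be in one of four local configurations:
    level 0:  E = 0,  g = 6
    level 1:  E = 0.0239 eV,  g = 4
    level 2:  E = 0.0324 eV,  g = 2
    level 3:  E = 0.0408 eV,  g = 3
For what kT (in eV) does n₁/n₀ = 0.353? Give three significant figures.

0.0376 eV

n₁/n₀ = (g₁/g₀) exp[−(E₁−E₀)/kT] = 0.353.
⇒ (E₁−E₀)/kT = ln((4/6)/0.353) = ln(1.8886) = 0.63584.
kT = 0.0239 eV / 0.63584 = 0.0376 eV.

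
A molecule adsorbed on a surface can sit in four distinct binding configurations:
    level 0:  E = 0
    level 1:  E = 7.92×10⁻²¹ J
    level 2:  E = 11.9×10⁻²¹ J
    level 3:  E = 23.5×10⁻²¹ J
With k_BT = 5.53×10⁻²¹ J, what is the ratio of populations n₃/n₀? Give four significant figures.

0.01427

n₃/n₀ = exp[−(E₃−E₀)/kT] = exp(−(23.5 ×10⁻²¹ J)/(5.53 ×10⁻²¹ J)) = exp(-4.24955) = 0.01427.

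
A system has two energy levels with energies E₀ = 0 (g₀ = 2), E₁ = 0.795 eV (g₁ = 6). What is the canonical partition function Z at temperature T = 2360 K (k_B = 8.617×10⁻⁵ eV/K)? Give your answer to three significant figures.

Z = 2.12

k_BT = 8.617×10⁻⁵ × 2360 K = 0.20336 eV.
Eᵢ/kT = 0, 3.9093.
Z = Σ gᵢe^(−Eᵢ/kT) = 2·e^(−0) + 6·e^(−3.9093) = 2.0000 + 0.12033 = 2.1203.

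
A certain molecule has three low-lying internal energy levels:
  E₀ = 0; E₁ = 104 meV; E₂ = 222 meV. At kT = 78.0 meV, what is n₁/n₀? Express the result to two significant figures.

0.26

n₁/n₀ = exp[−(E₁−E₀)/kT] = exp(−(104 meV)/(78.0 meV)) = exp(-1.333) = 0.26.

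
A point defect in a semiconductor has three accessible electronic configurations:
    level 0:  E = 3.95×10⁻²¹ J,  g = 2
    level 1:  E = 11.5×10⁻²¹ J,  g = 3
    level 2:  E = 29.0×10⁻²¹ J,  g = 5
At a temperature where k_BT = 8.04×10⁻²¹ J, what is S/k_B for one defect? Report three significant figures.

Eᵢ/kT = 0.49129, 1.4303, 3.6070.
Z = Σ gᵢe^(−Eᵢ/kT) = 2·e^(−0.49129) + 3·e^(−1.4303) + 5·e^(−3.6070) = 1.2237 + 0.71771 + 0.13567 = 2.0771.
⟨E⟩ = Σ EᵢPᵢ = 8.1949 ×10⁻²¹ J.
S/k_B = ln Z + ⟨E⟩/kT = ln(2.0771) + 8.1949/8.04 = 0.73097 + 1.0193 = 1.75.

1.75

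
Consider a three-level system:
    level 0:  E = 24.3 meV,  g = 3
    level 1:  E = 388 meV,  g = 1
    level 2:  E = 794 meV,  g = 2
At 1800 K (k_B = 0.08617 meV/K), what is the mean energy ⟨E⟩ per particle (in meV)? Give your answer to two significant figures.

39 meV

k_BT = 0.08617 × 1800 K = 155.1 meV.
Eᵢ/kT = 0.1567, 2.502, 5.119.
Z = Σ gᵢe^(−Eᵢ/kT) = 3·e^(−0.1567) + 1·e^(−2.502) + 2·e^(−5.119) = 2.565 + 0.08192 + 0.01196 = 2.659.
⟨E⟩ = Σ Eᵢ gᵢe^(−Eᵢ/kT) / Z = (24.3·2.565 + 388·0.08192 + 794·0.01196) / 2.659 = 39 meV.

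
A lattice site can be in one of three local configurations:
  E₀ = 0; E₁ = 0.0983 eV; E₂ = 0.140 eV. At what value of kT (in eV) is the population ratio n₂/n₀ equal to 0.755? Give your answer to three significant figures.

n₂/n₀ = exp[−(E₂−E₀)/kT] = 0.755.
⇒ (E₂−E₀)/kT = ln(1/0.755) = ln(1.3245) = 0.28104.
kT = 0.140 eV / 0.28104 = 0.498 eV.

0.498 eV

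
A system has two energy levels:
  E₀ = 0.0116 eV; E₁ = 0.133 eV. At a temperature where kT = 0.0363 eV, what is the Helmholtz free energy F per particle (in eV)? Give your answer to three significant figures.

0.0103 eV

Eᵢ/kT = 0.31956, 3.6639.
Z = Σ e^(−Eᵢ/kT) = e^(−0.31956) + e^(−3.6639) = 0.72647 + 0.025632 = 0.75210.
F = −kT ln Z = −0.0363 × ln(0.75210) = −0.0363 × -0.28489 = 0.0103 eV.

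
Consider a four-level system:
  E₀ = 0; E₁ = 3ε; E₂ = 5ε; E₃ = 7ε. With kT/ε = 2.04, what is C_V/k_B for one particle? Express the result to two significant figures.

0.80

Eᵢ/kT = 0, 1.471, 2.451, 3.431.
Z = Σ e^(−Eᵢ/kT) = e^(−0) + e^(−1.471) + e^(−2.451) + e^(−3.431) = 1.000 + 0.2297 + 0.08621 + 0.03235 = 1.348.
⟨E⟩ = 0.9990 ε, ⟨E²⟩ = 4.308 ε².
C_V/k_B = (⟨E²⟩ − ⟨E⟩²)/(kT)² = (4.308 − 0.9980)/4.162 = 0.80.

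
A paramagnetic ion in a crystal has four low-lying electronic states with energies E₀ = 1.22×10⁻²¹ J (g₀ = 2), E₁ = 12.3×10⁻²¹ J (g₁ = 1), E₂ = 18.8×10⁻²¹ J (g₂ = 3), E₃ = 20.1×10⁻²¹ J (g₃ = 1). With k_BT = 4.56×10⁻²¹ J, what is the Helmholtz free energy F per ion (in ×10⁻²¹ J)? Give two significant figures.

Eᵢ/kT = 0.2675, 2.697, 4.123, 4.408.
Z = Σ gᵢe^(−Eᵢ/kT) = 2·e^(−0.2675) + 1·e^(−2.697) + 3·e^(−4.123) + 1·e^(−4.408) = 1.531 + 0.06741 + 0.04859 + 0.01218 = 1.659.
F = −kT ln Z = −4.56 × ln(1.659) = −4.56 × 0.5062 = -2.3 ×10⁻²¹ J.

-2.3 ×10⁻²¹ J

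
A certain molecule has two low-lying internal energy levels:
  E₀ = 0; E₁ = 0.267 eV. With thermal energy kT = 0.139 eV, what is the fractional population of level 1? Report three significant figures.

0.128

Eᵢ/kT = 0, 1.9209.
Z = Σ e^(−Eᵢ/kT) = e^(−0) + e^(−1.9209) = 1.0000 + 0.14648 = 1.1465.
P₁ = e^(−E₁/kT) / Z = 0.14648/1.1465 = 0.128.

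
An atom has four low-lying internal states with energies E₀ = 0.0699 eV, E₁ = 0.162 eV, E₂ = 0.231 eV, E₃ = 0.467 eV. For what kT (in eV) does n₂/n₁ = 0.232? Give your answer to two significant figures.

n₂/n₁ = exp[−(E₂−E₁)/kT] = 0.232.
⇒ (E₂−E₁)/kT = ln(1/0.232) = ln(4.310) = 1.461.
kT = 0.069 eV / 1.461 = 0.047 eV.

0.047 eV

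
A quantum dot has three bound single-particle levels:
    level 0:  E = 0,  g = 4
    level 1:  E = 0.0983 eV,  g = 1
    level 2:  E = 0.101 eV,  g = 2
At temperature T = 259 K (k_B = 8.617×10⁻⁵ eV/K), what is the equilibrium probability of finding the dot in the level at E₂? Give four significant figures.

k_BT = 8.617×10⁻⁵ × 259 K = 0.0223180 eV.
Eᵢ/kT = 0, 4.40452, 4.52550.
Z = Σ gᵢe^(−Eᵢ/kT) = 4·e^(−0) + 1·e^(−4.40452) + 2·e^(−4.52550) = 4.00000 + 0.0122220 + 0.0216586 = 4.03388.
P₂ = g₂ e^(−E₂/kT) / Z = 0.0216586/4.03388 = 0.005369.

0.005369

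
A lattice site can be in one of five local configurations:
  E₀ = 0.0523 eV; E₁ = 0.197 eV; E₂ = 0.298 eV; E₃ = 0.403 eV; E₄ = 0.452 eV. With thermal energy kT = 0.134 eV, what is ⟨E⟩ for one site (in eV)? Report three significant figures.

Eᵢ/kT = 0.39030, 1.4701, 2.2239, 3.0075, 3.3731.
Z = Σ e^(−Eᵢ/kT) = e^(−0.39030) + e^(−1.4701) + e^(−2.2239) + e^(−3.0075) + e^(−3.3731) = 0.67685 + 0.22990 + 0.10819 + 0.049415 + 0.034283 = 1.0986.
⟨E⟩ = Σ Eᵢ e^(−Eᵢ/kT) / Z = (0.0523·0.67685 + 0.197·0.22990 + 0.298·0.10819 + 0.403·0.049415 + 0.452·0.034283) / 1.0986 = 0.135 eV.

0.135 eV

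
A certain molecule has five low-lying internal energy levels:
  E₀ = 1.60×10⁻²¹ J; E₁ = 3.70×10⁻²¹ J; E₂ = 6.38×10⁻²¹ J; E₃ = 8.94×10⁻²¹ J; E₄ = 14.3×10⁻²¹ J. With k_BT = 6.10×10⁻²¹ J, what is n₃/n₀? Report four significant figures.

0.3002

n₃/n₀ = exp[−(E₃−E₀)/kT] = exp(−(7.34 ×10⁻²¹ J)/(6.10 ×10⁻²¹ J)) = exp(-1.20328) = 0.3002.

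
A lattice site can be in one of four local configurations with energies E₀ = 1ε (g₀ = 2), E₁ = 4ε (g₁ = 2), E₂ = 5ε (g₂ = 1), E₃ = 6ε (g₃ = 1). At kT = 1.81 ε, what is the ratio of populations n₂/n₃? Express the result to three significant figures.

n₂/n₃ = (g₂/g₃) exp[−(E₂−E₃)/kT] = (1/1) × exp(−(-1ε)/(1.81ε)) = (1/1) × exp(0.55249) = 1.74.

1.74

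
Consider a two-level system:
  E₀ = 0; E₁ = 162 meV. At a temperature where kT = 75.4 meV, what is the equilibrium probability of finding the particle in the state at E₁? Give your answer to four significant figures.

Eᵢ/kT = 0, 2.14854.
Z = Σ e^(−Eᵢ/kT) = e^(−0) + e^(−2.14854) = 1.00000 + 0.116654 = 1.11665.
P₁ = e^(−E₁/kT) / Z = 0.116654/1.11665 = 0.1045.

0.1045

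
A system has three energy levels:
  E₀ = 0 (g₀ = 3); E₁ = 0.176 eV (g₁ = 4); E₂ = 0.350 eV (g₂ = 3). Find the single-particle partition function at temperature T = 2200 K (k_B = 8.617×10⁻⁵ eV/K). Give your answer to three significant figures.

Z = 5.05

k_BT = 8.617×10⁻⁵ × 2200 K = 0.18957 eV.
Eᵢ/kT = 0, 0.92842, 1.8463.
Z = Σ gᵢe^(−Eᵢ/kT) = 3·e^(−0) + 4·e^(−0.92842) + 3·e^(−1.8463) = 3.0000 + 1.5807 + 0.47346 = 5.0542.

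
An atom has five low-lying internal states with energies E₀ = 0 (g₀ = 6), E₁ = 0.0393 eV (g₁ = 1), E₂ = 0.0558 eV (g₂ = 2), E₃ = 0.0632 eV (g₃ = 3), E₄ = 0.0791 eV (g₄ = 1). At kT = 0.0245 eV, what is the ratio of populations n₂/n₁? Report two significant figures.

n₂/n₁ = (g₂/g₁) exp[−(E₂−E₁)/kT] = (2/1) × exp(−(0.0165 eV)/(0.0245 eV)) = (2/1) × exp(-0.6735) = 1.0.

1.0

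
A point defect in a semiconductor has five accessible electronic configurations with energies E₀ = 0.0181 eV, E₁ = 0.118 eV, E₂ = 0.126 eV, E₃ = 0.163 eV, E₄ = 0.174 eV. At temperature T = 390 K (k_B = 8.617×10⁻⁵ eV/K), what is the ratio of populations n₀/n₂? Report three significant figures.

24.8

k_BT = 8.617×10⁻⁵ × 390 K = 0.033606 eV.
n₀/n₂ = exp[−(E₀−E₂)/kT] = exp(−(-0.1079 eV)/(0.033606 eV)) = exp(3.2107) = 24.8.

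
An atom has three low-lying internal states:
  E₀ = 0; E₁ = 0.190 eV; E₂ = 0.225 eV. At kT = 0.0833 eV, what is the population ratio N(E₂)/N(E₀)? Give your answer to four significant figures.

0.06713

n₂/n₀ = exp[−(E₂−E₀)/kT] = exp(−(0.225 eV)/(0.0833 eV)) = exp(-2.70108) = 0.06713.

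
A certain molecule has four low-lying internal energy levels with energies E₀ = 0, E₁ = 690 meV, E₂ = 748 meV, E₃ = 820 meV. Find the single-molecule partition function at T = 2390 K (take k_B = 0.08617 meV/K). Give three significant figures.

Z = 1.08

k_BT = 0.08617 × 2390 K = 205.95 meV.
Eᵢ/kT = 0, 3.3503, 3.6319, 3.9815.
Z = Σ e^(−Eᵢ/kT) = e^(−0) + e^(−3.3503) + e^(−3.6319) + e^(−3.9815) = 1.0000 + 0.035074 + 0.026466 + 0.018658 = 1.0802.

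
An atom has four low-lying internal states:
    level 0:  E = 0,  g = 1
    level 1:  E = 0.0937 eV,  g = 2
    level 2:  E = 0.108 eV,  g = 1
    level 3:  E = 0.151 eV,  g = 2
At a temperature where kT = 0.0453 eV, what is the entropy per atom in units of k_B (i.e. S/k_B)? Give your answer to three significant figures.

Eᵢ/kT = 0, 2.0684, 2.3841, 3.3333.
Z = Σ gᵢe^(−Eᵢ/kT) = 1·e^(−0) + 2·e^(−2.0684) + 1·e^(−2.3841) + 2·e^(−3.3333) = 1.0000 + 0.25278 + 0.092172 + 0.071350 = 1.4163.
⟨E⟩ = Σ EᵢPᵢ = 0.031359 eV.
S/k_B = ln Z + ⟨E⟩/kT = ln(1.4163) + 0.031359/0.0453 = 0.34805 + 0.69225 = 1.04.

1.04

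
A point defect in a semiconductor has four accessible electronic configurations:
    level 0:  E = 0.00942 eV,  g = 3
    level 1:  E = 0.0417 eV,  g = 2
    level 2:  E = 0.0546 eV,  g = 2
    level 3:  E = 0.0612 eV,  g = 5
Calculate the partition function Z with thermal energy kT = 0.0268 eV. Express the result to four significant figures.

Eᵢ/kT = 0.351493, 1.55597, 2.03731, 2.28358.
Z = Σ gᵢe^(−Eᵢ/kT) = 3·e^(−0.351493) + 2·e^(−1.55597) + 2·e^(−2.03731) + 5·e^(−2.28358) = 2.11091 + 0.421969 + 0.260758 + 0.509593 = 3.30323.

Z = 3.303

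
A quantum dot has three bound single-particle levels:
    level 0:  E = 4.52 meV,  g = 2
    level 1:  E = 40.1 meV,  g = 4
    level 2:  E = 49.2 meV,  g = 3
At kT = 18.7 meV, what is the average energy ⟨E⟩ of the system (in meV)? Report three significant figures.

Eᵢ/kT = 0.24171, 2.1444, 2.6310.
Z = Σ gᵢe^(−Eᵢ/kT) = 2·e^(−0.24171) + 4·e^(−2.1444) + 3·e^(−2.6310) = 1.5706 + 0.46855 + 0.21602 = 2.2552.
⟨E⟩ = Σ Eᵢ gᵢe^(−Eᵢ/kT) / Z = (4.52·1.5706 + 40.1·0.46855 + 49.2·0.21602) / 2.2552 = 16.2 meV.

16.2 meV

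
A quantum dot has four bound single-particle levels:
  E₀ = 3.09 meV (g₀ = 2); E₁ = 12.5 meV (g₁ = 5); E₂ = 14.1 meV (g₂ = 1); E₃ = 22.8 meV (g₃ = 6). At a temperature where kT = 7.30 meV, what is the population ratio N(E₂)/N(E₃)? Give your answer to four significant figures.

0.5488

n₂/n₃ = (g₂/g₃) exp[−(E₂−E₃)/kT] = (1/6) × exp(−(-8.7 meV)/(7.30 meV)) = (1/6) × exp(1.19178) = 0.5488.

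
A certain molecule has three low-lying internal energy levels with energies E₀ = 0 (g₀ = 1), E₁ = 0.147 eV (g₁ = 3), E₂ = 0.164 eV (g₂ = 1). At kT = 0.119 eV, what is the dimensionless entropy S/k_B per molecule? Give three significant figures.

1.42

Eᵢ/kT = 0, 1.2353, 1.3782.
Z = Σ gᵢe^(−Eᵢ/kT) = 1·e^(−0) + 3·e^(−1.2353) + 1·e^(−1.3782) = 1.0000 + 0.87224 + 0.25203 = 2.1243.
⟨E⟩ = Σ EᵢPᵢ = 0.079816 eV.
S/k_B = ln Z + ⟨E⟩/kT = ln(2.1243) + 0.079816/0.119 = 0.75344 + 0.67072 = 1.42.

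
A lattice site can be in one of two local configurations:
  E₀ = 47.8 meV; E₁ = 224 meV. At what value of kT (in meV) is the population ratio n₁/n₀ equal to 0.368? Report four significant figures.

n₁/n₀ = exp[−(E₁−E₀)/kT] = 0.368.
⇒ (E₁−E₀)/kT = ln(1/0.368) = ln(2.71739) = 0.999672.
kT = 176.2 meV / 0.999672 = 176.3 meV.

176.3 meV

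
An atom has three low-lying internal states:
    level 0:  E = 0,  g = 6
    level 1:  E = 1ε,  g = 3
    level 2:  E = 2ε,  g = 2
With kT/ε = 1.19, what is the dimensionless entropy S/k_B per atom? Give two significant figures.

Eᵢ/kT = 0, 0.8403, 1.681.
Z = Σ gᵢe^(−Eᵢ/kT) = 6·e^(−0) + 3·e^(−0.8403) + 2·e^(−1.681) = 6.000 + 1.295 + 0.3724 = 7.667.
⟨E⟩ = Σ EᵢPᵢ = 0.2660 ε.
S/k_B = ln Z + ⟨E⟩/kT = ln(7.667) + 0.2660/1.19 = 2.037 + 0.2235 = 2.3.

2.3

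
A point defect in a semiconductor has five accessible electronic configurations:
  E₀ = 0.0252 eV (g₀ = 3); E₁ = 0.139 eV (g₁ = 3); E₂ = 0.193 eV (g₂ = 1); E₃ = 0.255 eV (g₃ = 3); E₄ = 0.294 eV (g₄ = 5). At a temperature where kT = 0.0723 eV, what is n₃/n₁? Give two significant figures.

0.20

n₃/n₁ = (g₃/g₁) exp[−(E₃−E₁)/kT] = (3/3) × exp(−(0.116 eV)/(0.0723 eV)) = (3/3) × exp(-1.604) = 0.20.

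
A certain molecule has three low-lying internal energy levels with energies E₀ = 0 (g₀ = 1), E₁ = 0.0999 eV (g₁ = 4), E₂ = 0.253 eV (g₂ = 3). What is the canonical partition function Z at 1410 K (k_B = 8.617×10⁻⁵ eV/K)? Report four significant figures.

Z = 3.132

k_BT = 8.617×10⁻⁵ × 1410 K = 0.121500 eV.
Eᵢ/kT = 0, 0.822222, 2.08230.
Z = Σ gᵢe^(−Eᵢ/kT) = 1·e^(−0) + 4·e^(−0.822222) + 3·e^(−2.08230) = 1.00000 + 1.75782 + 0.373930 = 3.13175.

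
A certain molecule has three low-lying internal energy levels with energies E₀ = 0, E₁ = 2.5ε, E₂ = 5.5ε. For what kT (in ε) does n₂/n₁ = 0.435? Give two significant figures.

3.6 ε

n₂/n₁ = exp[−(E₂−E₁)/kT] = 0.435.
⇒ (E₂−E₁)/kT = ln(1/0.435) = ln(2.299) = 0.8325.
kT = 3.0ε / 0.8325 = 3.6 ε.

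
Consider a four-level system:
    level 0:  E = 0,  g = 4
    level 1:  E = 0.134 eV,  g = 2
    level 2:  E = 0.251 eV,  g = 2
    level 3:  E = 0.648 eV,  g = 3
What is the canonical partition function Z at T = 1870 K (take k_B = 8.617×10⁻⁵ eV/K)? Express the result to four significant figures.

Z = 5.346

k_BT = 8.617×10⁻⁵ × 1870 K = 0.161138 eV.
Eᵢ/kT = 0, 0.831585, 1.55767, 4.02140.
Z = Σ gᵢe^(−Eᵢ/kT) = 4·e^(−0) + 2·e^(−0.831585) + 2·e^(−1.55767) + 3·e^(−4.02140) = 4.00000 + 0.870717 + 0.421253 + 0.0537835 = 5.34575.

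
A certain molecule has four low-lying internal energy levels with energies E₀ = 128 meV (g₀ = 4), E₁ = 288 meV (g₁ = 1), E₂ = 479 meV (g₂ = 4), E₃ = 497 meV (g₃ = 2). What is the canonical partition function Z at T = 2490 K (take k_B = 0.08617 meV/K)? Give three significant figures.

k_BT = 0.08617 × 2490 K = 214.56 meV.
Eᵢ/kT = 0.59657, 1.3423, 2.2325, 2.3164.
Z = Σ gᵢe^(−Eᵢ/kT) = 4·e^(−0.59657) + 1·e^(−1.3423) + 4·e^(−2.2325) + 2·e^(−2.3164) = 2.2028 + 0.26124 + 0.42904 + 0.19726 = 3.0903.

Z = 3.09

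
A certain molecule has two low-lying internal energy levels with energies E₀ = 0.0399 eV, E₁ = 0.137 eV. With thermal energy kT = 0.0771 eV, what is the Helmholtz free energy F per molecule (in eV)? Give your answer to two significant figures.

Eᵢ/kT = 0.5175, 1.777.
Z = Σ e^(−Eᵢ/kT) = e^(−0.5175) + e^(−1.777) = 0.5960 + 0.1691 = 0.7651.
F = −kT ln Z = −0.0771 × ln(0.7651) = −0.0771 × -0.2677 = 0.021 eV.

0.021 eV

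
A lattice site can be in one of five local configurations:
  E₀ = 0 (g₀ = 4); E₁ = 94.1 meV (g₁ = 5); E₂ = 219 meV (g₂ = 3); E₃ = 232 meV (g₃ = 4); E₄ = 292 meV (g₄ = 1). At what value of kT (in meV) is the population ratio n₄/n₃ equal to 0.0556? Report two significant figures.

40 meV

n₄/n₃ = (g₄/g₃) exp[−(E₄−E₃)/kT] = 0.0556.
⇒ (E₄−E₃)/kT = ln((1/4)/0.0556) = ln(4.496) = 1.503.
kT = 60 meV / 1.503 = 40 meV.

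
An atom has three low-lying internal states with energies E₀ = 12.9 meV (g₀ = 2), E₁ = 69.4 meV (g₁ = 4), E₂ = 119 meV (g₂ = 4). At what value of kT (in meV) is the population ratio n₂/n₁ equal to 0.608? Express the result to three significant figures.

n₂/n₁ = (g₂/g₁) exp[−(E₂−E₁)/kT] = 0.608.
⇒ (E₂−E₁)/kT = ln((4/4)/0.608) = ln(1.6447) = 0.49756.
kT = 49.6 meV / 0.49756 = 99.7 meV.

99.7 meV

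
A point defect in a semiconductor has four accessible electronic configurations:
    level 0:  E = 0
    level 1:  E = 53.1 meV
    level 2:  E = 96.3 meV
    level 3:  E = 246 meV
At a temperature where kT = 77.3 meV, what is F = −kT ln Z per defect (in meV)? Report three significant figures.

Eᵢ/kT = 0, 0.68693, 1.2458, 3.1824.
Z = Σ e^(−Eᵢ/kT) = e^(−0) + e^(−0.68693) + e^(−1.2458) + e^(−3.1824) = 1.0000 + 0.50312 + 0.28771 + 0.041486 = 1.8323.
F = −kT ln Z = −77.3 × ln(1.8323) = −77.3 × 0.60557 = -46.8 meV.

-46.8 meV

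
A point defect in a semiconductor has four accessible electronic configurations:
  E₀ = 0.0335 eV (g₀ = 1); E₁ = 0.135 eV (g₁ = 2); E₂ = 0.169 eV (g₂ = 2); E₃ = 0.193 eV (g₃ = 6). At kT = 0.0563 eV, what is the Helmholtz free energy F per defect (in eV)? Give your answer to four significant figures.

-0.001526 eV

Eᵢ/kT = 0.595027, 2.39787, 3.00178, 3.42806.
Z = Σ gᵢe^(−Eᵢ/kT) = 1·e^(−0.595027) + 2·e^(−2.39787) + 2·e^(−3.00178) + 6·e^(−3.42806) = 0.551548 + 0.181823 + 0.0993971 + 0.194699 = 1.02747.
F = −kT ln Z = −0.0563 × ln(1.02747) = −0.0563 × 0.0270995 = -0.001526 eV.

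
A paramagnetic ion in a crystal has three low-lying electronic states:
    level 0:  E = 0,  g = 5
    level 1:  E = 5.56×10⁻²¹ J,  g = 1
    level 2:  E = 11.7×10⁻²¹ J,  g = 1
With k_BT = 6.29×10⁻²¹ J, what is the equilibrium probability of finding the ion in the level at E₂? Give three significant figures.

0.0280

Eᵢ/kT = 0, 0.88394, 1.8601.
Z = Σ gᵢe^(−Eᵢ/kT) = 5·e^(−0) + 1·e^(−0.88394) + 1·e^(−1.8601) = 5.0000 + 0.41315 + 0.15566 = 5.5688.
P₂ = g₂ e^(−E₂/kT) / Z = 0.15566/5.5688 = 0.0280.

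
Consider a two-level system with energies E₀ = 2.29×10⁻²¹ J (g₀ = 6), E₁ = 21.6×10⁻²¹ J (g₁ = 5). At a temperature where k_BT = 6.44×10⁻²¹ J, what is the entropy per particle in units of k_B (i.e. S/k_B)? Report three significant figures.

Eᵢ/kT = 0.35559, 3.3540.
Z = Σ gᵢe^(−Eᵢ/kT) = 6·e^(−0.35559) + 5·e^(−3.3540) = 4.2046 + 0.17472 = 4.3793.
⟨E⟩ = Σ EᵢPᵢ = 3.0604 ×10⁻²¹ J.
S/k_B = ln Z + ⟨E⟩/kT = ln(4.3793) + 3.0604/6.44 = 1.4769 + 0.47522 = 1.95.

1.95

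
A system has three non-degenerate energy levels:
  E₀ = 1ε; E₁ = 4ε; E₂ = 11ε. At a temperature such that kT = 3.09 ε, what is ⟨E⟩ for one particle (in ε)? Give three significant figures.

2.08 ε

Eᵢ/kT = 0.32362, 1.2945, 3.5599.
Z = Σ e^(−Eᵢ/kT) = e^(−0.32362) + e^(−1.2945) + e^(−3.5599) = 0.72353 + 0.27403 + 0.028442 = 1.0260.
⟨E⟩ = Σ Eᵢ e^(−Eᵢ/kT) / Z = (1·0.72353 + 4·0.27403 + 11·0.028442) / 1.0260 = 2.08 ε.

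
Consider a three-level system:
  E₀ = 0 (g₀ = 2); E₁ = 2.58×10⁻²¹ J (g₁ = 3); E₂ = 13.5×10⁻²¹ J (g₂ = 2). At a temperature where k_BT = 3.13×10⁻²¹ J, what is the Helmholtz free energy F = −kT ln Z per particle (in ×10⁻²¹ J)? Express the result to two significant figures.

Eᵢ/kT = 0, 0.8243, 4.313.
Z = Σ gᵢe^(−Eᵢ/kT) = 2·e^(−0) + 3·e^(−0.8243) + 2·e^(−4.313) = 2.000 + 1.316 + 0.02679 = 3.343.
F = −kT ln Z = −3.13 × ln(3.343) = −3.13 × 1.207 = -3.8 ×10⁻²¹ J.

-3.8 ×10⁻²¹ J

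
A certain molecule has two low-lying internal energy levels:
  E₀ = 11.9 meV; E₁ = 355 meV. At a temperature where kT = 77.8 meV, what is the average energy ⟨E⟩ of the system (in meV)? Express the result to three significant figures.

Eᵢ/kT = 0.15296, 4.5630.
Z = Σ e^(−Eᵢ/kT) = e^(−0.15296) + e^(−4.5630) = 0.85816 + 0.010431 = 0.86859.
⟨E⟩ = Σ Eᵢ e^(−Eᵢ/kT) / Z = (11.9·0.85816 + 355·0.010431) / 0.86859 = 16.0 meV.

16.0 meV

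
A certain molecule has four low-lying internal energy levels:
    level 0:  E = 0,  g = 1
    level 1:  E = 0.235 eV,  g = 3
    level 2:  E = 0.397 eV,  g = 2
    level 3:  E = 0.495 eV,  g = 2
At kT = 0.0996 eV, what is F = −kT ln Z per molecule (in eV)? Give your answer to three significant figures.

Eᵢ/kT = 0, 2.3594, 3.9859, 4.9699.
Z = Σ gᵢe^(−Eᵢ/kT) = 1·e^(−0) + 3·e^(−2.3594) + 2·e^(−3.9859) + 2·e^(−4.9699) = 1.0000 + 0.28343 + 0.037151 + 0.013888 = 1.3345.
F = −kT ln Z = −0.0996 × ln(1.3345) = −0.0996 × 0.28856 = -0.0287 eV.

-0.0287 eV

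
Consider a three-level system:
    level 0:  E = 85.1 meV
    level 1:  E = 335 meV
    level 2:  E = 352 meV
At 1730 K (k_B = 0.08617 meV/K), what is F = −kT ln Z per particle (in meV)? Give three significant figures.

39.9 meV

k_BT = 0.08617 × 1730 K = 149.07 meV.
Eᵢ/kT = 0.57087, 2.2473, 2.3613.
Z = Σ e^(−Eᵢ/kT) = e^(−0.57087) + e^(−2.2473) + e^(−2.3613) = 0.56503 + 0.10568 + 0.094298 = 0.76501.
F = −kT ln Z = −149.07 × ln(0.76501) = −149.07 × -0.26787 = 39.9 meV.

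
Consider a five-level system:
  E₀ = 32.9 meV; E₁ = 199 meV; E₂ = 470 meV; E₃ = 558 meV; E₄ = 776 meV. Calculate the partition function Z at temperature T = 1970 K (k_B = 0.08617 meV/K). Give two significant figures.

k_BT = 0.08617 × 1970 K = 169.8 meV.
Eᵢ/kT = 0.1938, 1.172, 2.768, 3.286, 4.570.
Z = Σ e^(−Eᵢ/kT) = e^(−0.1938) + e^(−1.172) + e^(−2.768) + e^(−3.286) + e^(−4.570) = 0.8238 + 0.3097 + 0.06279 + 0.03740 + 0.01036 = 1.244.

Z = 1.2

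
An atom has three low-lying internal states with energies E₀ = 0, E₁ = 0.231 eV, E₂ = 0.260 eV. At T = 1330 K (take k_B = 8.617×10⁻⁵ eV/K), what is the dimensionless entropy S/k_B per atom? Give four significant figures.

0.6194

k_BT = 8.617×10⁻⁵ × 1330 K = 0.114606 eV.
Eᵢ/kT = 0, 2.01560, 2.26864.
Z = Σ e^(−Eᵢ/kT) = e^(−0) + e^(−2.01560) + e^(−2.26864) = 1.00000 + 0.133240 + 0.103453 = 1.23669.
⟨E⟩ = Σ EᵢPᵢ = 0.0466376 eV.
S/k_B = ln Z + ⟨E⟩/kT = ln(1.23669) + 0.0466376/0.114606 = 0.212438 + 0.406939 = 0.6194.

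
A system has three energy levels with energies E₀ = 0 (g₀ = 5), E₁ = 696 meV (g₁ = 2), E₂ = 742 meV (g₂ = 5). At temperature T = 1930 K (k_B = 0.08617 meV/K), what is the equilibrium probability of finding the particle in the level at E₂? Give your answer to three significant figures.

k_BT = 0.08617 × 1930 K = 166.31 meV.
Eᵢ/kT = 0, 4.1850, 4.4615.
Z = Σ gᵢe^(−Eᵢ/kT) = 5·e^(−0) + 2·e^(−4.1850) + 5·e^(−4.4615) = 5.0000 + 0.030444 + 0.057725 = 5.0882.
P₂ = g₂ e^(−E₂/kT) / Z = 0.057725/5.0882 = 0.0113.

0.0113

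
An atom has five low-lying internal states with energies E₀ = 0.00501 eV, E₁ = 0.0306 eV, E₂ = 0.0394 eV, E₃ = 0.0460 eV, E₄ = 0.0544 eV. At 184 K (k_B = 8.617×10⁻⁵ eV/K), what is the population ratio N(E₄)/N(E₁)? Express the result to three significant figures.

k_BT = 8.617×10⁻⁵ × 184 K = 0.015855 eV.
n₄/n₁ = exp[−(E₄−E₁)/kT] = exp(−(0.0238 eV)/(0.015855 eV)) = exp(-1.5011) = 0.223.

0.223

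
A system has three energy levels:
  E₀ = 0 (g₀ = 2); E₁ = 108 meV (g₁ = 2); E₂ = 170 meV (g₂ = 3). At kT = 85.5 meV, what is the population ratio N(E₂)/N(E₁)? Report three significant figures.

0.726

n₂/n₁ = (g₂/g₁) exp[−(E₂−E₁)/kT] = (3/2) × exp(−(62 meV)/(85.5 meV)) = (3/2) × exp(-0.72515) = 0.726.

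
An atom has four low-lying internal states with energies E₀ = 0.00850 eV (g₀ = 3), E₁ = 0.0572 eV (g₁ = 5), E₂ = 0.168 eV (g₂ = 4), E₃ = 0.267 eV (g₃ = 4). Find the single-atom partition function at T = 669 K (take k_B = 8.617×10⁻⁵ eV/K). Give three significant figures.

k_BT = 8.617×10⁻⁵ × 669 K = 0.057648 eV.
Eᵢ/kT = 0.14745, 0.99223, 2.9142, 4.6316.
Z = Σ gᵢe^(−Eᵢ/kT) = 3·e^(−0.14745) + 5·e^(−0.99223) + 4·e^(−2.9142) + 4·e^(−4.6316) = 2.5887 + 1.8537 + 0.21699 + 0.038957 = 4.6983.

Z = 4.70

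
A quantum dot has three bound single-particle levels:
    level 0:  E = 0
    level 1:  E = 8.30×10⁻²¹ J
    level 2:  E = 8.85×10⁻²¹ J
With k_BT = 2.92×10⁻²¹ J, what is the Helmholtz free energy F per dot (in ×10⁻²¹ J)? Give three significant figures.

Eᵢ/kT = 0, 2.8425, 3.0308.
Z = Σ e^(−Eᵢ/kT) = e^(−0) + e^(−2.8425) + e^(−3.0308) = 1.0000 + 0.058280 + 0.048277 = 1.1066.
F = −kT ln Z = −2.92 × ln(1.1066) = −2.92 × 0.10129 = -0.296 ×10⁻²¹ J.

-0.296 ×10⁻²¹ J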